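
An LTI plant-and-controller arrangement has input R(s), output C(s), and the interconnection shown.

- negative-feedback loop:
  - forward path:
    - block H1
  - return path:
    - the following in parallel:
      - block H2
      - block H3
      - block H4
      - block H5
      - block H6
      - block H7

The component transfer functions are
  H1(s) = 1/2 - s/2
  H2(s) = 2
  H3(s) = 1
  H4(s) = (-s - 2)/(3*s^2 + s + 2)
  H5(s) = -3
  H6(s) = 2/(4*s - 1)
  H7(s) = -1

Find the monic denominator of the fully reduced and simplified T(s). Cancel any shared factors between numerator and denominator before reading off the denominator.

The answer is s^4 + 11*s^3/12 + 5*s^2/4 - s/2 + 1/3.

Reasoning:
Step 1: parallel reduction of H2, H3, H4, H5, H6, H7; result (-12*s^3 + s^2 - 12*s + 8)/(12*s^3 + s^2 + 7*s - 2)
Step 2: apply the feedback formula to H1, (H2+H3+H4+H5+H6+H7); result (-12*s^4 + 11*s^3 - 6*s^2 + 9*s - 2)/(12*s^4 + 11*s^3 + 15*s^2 - 6*s + 4)
No further cancellation is possible in the step-2 result, so that is T(s). Its denominator becomes monic after dividing by the leading coefficient 12.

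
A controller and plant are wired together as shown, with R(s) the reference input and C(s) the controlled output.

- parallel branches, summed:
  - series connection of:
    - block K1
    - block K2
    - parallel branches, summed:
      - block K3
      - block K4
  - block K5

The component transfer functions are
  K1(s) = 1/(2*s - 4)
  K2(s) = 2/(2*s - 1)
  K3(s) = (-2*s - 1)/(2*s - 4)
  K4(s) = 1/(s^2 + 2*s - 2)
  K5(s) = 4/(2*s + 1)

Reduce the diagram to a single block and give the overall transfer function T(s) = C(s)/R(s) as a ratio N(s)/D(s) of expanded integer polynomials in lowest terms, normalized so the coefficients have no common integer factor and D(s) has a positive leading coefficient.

Reducing step by step:

(1) sum the parallel branches K3, K4; result (-2*s^3 - 5*s^2 + 4*s - 2)/(2*s^3 - 12*s + 8)
(2) multiply K1, K2, (K3+K4) (series); result (-2*s^3 - 5*s^2 + 4*s - 2)/(4*s^5 - 10*s^4 - 20*s^3 + 76*s^2 - 64*s + 16)
(3) sum the parallel branches (K1*K2*(K3+K4)), K5, which is the overall transfer function T(s) = C(s)/R(s) in lowest terms

Answer: (16*s^5 - 44*s^4 - 92*s^3 + 307*s^2 - 256*s + 62)/(8*s^6 - 16*s^5 - 50*s^4 + 132*s^3 - 52*s^2 - 32*s + 16)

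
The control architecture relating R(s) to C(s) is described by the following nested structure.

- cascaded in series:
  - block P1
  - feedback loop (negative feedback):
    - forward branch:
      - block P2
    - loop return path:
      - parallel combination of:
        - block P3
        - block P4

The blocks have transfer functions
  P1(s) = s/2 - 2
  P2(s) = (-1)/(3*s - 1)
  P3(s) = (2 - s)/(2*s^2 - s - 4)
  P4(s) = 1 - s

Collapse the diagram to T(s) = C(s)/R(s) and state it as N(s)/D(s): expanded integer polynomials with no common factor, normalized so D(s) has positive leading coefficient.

Step 1. combine P3, P4 in parallel -> (-2*s^3 + 3*s^2 + 2*s - 2)/(2*s^2 - s - 4)
Step 2. close the feedback loop around P2, (P3+P4) -> (-2*s^2 + s + 4)/(8*s^3 - 8*s^2 - 13*s + 6)
Step 3. multiply P1, [P2/(1+P2*(P3+P4))] (series); the result is T(s) itself (integer coefficients, no common factor, positive leading denominator coefficient)

Therefore the answer is (-2*s^3 + 9*s^2 - 16)/(16*s^3 - 16*s^2 - 26*s + 12).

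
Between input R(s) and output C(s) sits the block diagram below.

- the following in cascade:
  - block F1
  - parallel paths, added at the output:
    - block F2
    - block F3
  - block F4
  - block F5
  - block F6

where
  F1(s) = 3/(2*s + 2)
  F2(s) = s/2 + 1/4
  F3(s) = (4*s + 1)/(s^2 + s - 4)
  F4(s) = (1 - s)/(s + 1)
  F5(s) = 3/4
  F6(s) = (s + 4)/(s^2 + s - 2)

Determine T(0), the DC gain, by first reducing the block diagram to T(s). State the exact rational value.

The answer is 0.

Reasoning:
[1] reduce the parallel group F2, F3 = (2*s^3 + 3*s^2 + 9*s)/(4*s^2 + 4*s - 16)
[2] reduce the series chain F1, (F2+F3), F4, F5, F6 = (-18*s^4 - 99*s^3 - 189*s^2 - 324*s)/(32*s^5 + 160*s^4 + 160*s^3 - 288*s^2 - 576*s - 256)
Evaluating the step-2 result (the overall T(s)) at s = 0 gives T(0) = 0/(-256) = 0.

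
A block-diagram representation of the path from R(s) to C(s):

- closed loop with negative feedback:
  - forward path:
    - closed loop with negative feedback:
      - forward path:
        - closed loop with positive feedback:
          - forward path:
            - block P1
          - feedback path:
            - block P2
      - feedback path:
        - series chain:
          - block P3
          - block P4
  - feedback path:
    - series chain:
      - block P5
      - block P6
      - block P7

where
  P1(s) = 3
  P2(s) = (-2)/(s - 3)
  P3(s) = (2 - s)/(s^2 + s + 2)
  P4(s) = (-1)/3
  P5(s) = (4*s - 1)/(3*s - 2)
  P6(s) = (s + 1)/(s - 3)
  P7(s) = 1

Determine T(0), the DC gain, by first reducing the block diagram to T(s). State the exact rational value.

1. collapse the loop (P1 forward, P2 return): (3*s - 9)/(s + 3)
2. series reduction of P3, P4: (s - 2)/(3*s^2 + 3*s + 6)
3. apply the feedback formula to [P1/(1-P1*P2)], (P3*P4): (3*s^3 - 6*s^2 - 3*s - 18)/(s^3 + 5*s^2 + 12)
4. combine P5, P6, P7 in series: (4*s^2 + 3*s - 1)/(3*s^2 - 11*s + 6)
5. feedback reduction of [[P1/(1-P1*P2)]/(1+[P1/(1-P1*P2)]*(P3*P4))], (P5*P6*P7): (9*s^4 - 24*s^3 + 3*s^2 - 48*s + 36)/(15*s^4 + 34*s^3 + 20*s^2 + 51*s - 30)
Evaluating the step-5 result (the overall T(s)) at s = 0 gives T(0) = 36/(-30) = -6/5.

Therefore the answer is -6/5.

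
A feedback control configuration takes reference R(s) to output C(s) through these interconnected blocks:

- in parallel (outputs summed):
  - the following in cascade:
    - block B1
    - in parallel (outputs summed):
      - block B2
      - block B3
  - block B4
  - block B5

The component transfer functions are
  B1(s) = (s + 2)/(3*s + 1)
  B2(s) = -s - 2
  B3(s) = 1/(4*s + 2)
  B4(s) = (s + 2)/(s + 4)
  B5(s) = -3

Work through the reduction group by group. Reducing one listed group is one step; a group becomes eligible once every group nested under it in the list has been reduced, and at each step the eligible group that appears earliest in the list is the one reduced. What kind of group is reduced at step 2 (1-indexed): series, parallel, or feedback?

Answer: series

Working:
1. parallel reduction of B2, B3
2. multiply B1, (B2+B3) (series)
3. add (B1*(B2+B3)), B4, B5 (parallel)
So the answer for step 2 is series.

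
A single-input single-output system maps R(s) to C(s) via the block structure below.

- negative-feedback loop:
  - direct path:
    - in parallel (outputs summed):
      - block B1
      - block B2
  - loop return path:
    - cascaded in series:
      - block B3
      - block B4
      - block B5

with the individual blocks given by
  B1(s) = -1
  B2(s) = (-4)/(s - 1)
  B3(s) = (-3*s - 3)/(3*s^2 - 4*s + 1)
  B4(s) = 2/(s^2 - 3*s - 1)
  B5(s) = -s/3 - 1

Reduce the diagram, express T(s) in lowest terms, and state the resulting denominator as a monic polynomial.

Reducing step by step:

Step 1. parallel reduction of B1, B2 = (-s - 3)/(s - 1)
Step 2. series reduction of B3, B4, B5 = (2*s^2 + 8*s + 6)/(3*s^4 - 13*s^3 + 10*s^2 + s - 1)
Step 3. apply the feedback formula to (B1+B2), (B3*B4*B5) = (-3*s^5 + 4*s^4 + 29*s^3 - 31*s^2 - 2*s + 3)/(3*s^5 - 16*s^4 + 21*s^3 - 23*s^2 - 32*s - 17)
The result of step 3 is T(s) in lowest terms. Its denominator has leading coefficient 3; dividing the denominator through by 3 makes it monic.

Answer: s^5 - 16*s^4/3 + 7*s^3 - 23*s^2/3 - 32*s/3 - 17/3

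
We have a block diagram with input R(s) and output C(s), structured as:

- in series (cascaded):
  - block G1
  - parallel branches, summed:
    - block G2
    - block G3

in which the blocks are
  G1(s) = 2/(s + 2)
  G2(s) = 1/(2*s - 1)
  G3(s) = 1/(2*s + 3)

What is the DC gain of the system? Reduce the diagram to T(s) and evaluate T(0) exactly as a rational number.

Step 1: combine G2, G3 in parallel, giving (4*s + 2)/(4*s^2 + 4*s - 3)
Step 2: multiply G1, (G2+G3) (series), giving (8*s + 4)/(4*s^3 + 12*s^2 + 5*s - 6)
That last expression is T(s); at s = 0 only the constant terms survive, so T(0) = 4/(-6) = -2/3.

Final answer: -2/3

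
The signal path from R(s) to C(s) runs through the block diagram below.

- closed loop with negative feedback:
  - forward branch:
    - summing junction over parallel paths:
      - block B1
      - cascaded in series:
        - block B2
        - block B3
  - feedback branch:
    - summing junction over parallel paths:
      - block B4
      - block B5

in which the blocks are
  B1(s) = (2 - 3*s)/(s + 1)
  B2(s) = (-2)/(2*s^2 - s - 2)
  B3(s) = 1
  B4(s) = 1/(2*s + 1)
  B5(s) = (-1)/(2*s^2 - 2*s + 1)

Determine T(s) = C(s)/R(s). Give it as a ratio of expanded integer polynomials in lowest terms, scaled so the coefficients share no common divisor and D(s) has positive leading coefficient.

Step 1: reduce the series chain B2, B3 = (-2)/(2*s^2 - s - 2)
Step 2: reduce the parallel group B1, (B2*B3) = (-6*s^3 + 7*s^2 + 2*s - 6)/(2*s^3 + s^2 - 3*s - 2)
Step 3: reduce the parallel group B4, B5 = (2*s^2 - 4*s)/(4*s^3 - 2*s^2 + 1)
Step 4: close the feedback loop around (B1+(B2*B3)), (B4+B5): this yields T(s), and no further normalization is needed

Final answer: (-24*s^6 + 40*s^5 - 6*s^4 - 34*s^3 + 19*s^2 + 2*s - 6)/(8*s^6 - 12*s^5 + 24*s^4 - 24*s^3 - 15*s^2 + 21*s - 2)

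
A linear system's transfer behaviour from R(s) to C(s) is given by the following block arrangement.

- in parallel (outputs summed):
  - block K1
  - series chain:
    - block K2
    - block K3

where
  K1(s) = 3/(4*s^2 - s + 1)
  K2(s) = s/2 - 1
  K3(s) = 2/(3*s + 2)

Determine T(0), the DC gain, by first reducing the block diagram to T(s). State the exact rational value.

The answer is 2.

Reasoning:
Step 1 - series reduction of K2, K3 gives (s - 2)/(3*s + 2)
Step 2 - combine K1, (K2*K3) in parallel gives (4*s^3 - 9*s^2 + 12*s + 4)/(12*s^3 + 5*s^2 + s + 2)
That last expression is T(s); at s = 0 only the constant terms survive, so T(0) = 4/2 = 2.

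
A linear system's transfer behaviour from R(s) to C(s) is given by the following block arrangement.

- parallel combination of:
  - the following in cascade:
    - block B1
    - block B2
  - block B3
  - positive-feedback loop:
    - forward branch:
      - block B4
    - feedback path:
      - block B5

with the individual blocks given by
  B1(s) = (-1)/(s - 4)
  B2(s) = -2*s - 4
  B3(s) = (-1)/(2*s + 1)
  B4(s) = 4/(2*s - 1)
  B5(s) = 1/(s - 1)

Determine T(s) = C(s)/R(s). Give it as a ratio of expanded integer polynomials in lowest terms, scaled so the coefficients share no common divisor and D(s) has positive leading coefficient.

First reduce the diagram to T(s).

Step 1: multiply B1, B2 (series) = (2*s + 4)/(s - 4)
Step 2: reduce the feedback loop with forward B4 and return B5 = (4*s - 4)/(2*s^2 - 3*s - 3)
Step 3: add (B1*B2), B3, [B4/(1-B4*B5)] (parallel): this yields T(s), and no further normalization is needed

Answer: (8*s^4 + 14*s^3 - 59*s^2 - 39*s - 8)/(4*s^4 - 20*s^3 + 7*s^2 + 33*s + 12)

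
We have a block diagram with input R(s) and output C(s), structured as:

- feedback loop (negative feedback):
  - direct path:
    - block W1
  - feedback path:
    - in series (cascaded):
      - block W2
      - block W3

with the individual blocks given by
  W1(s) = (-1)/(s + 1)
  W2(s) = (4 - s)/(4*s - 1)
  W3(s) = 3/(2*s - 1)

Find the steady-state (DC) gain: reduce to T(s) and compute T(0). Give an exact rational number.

Step 1. combine W2, W3 in series gives (12 - 3*s)/(8*s^2 - 6*s + 1)
Step 2. feedback reduction of W1, (W2*W3) gives (-8*s^2 + 6*s - 1)/(8*s^3 + 2*s^2 - 2*s - 11)
Evaluating the step-2 result (the overall T(s)) at s = 0 gives T(0) = -1/(-11) = 1/11.

Final answer: 1/11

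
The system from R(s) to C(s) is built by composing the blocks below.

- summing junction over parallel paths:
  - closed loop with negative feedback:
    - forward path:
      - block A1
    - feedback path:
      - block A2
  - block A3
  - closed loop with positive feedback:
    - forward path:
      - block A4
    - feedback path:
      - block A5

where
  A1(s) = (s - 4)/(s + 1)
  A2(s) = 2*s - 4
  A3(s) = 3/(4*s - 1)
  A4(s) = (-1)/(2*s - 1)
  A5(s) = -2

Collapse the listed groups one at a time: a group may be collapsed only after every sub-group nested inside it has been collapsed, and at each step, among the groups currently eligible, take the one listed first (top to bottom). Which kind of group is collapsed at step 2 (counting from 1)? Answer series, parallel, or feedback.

The answer is feedback.

Reasoning:
Step 1 - collapse the loop (A1 forward, A2 return)
Step 2 - collapse the loop (A4 forward, A5 return)
Step 3 - add [A1/(1+A1*A2)], A3, [A4/(1-A4*A5)] (parallel)
Step 2 collapses a feedback group.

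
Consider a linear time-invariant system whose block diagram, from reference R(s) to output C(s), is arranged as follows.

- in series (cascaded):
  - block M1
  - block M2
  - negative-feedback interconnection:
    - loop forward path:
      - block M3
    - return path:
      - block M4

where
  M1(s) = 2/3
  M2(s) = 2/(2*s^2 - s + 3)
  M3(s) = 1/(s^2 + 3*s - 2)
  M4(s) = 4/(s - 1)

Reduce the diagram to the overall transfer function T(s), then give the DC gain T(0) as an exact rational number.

First reduce the diagram to T(s).

1. feedback reduction of M3, M4 = (s - 1)/(s^3 + 2*s^2 - 5*s + 6)
2. reduce the series chain M1, M2, [M3/(1+M3*M4)] = (4*s - 4)/(6*s^5 + 9*s^4 - 27*s^3 + 69*s^2 - 63*s + 54)
DC gain: substitute s = 0 into T(s) from step 2: T(0) = -4/54 = -2/27.

Answer: -2/27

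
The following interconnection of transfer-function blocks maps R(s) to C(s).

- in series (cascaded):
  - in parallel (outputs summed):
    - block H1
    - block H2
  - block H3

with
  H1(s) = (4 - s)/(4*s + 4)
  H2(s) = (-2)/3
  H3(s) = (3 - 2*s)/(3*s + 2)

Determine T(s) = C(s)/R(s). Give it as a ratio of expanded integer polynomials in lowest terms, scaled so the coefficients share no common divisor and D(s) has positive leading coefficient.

[1] sum the parallel branches H1, H2, giving (4 - 11*s)/(12*s + 12)
[2] cascade (H1+H2), H3; the result is T(s) itself (integer coefficients, no common factor, positive leading denominator coefficient)

Answer: (22*s^2 - 41*s + 12)/(36*s^2 + 60*s + 24)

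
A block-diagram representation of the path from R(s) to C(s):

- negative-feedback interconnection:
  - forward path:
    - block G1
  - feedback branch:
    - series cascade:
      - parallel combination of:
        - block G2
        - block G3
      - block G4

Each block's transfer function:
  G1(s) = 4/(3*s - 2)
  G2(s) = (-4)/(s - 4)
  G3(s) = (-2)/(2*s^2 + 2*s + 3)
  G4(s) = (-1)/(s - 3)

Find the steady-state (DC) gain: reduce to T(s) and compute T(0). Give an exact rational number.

Step 1: parallel reduction of G2, G3 = (-8*s^2 - 10*s - 4)/(2*s^3 - 6*s^2 - 5*s - 12)
Step 2: reduce the series chain (G2+G3), G4 = (8*s^2 + 10*s + 4)/(2*s^4 - 12*s^3 + 13*s^2 + 3*s + 36)
Step 3: close the feedback loop around G1, ((G2+G3)*G4) = (8*s^4 - 48*s^3 + 52*s^2 + 12*s + 144)/(6*s^5 - 40*s^4 + 63*s^3 + 15*s^2 + 142*s - 56)
The step-3 result is T(s). Setting s = 0: T(0) = 144/(-56) = -18/7.

Hence the answer: -18/7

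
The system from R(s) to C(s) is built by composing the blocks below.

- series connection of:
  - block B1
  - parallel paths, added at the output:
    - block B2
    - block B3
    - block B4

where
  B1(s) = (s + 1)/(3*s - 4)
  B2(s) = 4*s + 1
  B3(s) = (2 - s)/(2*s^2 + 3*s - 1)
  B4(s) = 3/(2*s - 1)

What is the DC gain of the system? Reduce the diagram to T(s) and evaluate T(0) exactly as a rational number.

Answer: 1

Working:
1. reduce the parallel group B2, B3, B4; result (16*s^4 + 20*s^3 - 12*s^2 + 13*s - 4)/(4*s^3 + 4*s^2 - 5*s + 1)
2. multiply B1, (B2+B3+B4) (series); result (16*s^5 + 36*s^4 + 8*s^3 + s^2 + 9*s - 4)/(12*s^4 - 4*s^3 - 31*s^2 + 23*s - 4)
Evaluating the step-2 result (the overall T(s)) at s = 0 gives T(0) = -4/(-4) = 1.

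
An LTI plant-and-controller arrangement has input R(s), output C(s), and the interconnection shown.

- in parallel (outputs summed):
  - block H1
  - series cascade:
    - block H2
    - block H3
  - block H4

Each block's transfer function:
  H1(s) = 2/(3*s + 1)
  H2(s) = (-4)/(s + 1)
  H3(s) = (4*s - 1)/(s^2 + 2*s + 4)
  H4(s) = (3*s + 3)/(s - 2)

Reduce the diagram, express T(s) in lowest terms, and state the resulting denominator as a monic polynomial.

Step 1. reduce the series chain H2, H3; result (4 - 16*s)/(s^3 + 3*s^2 + 6*s + 4)
Step 2. reduce the parallel group H1, (H2*H3), H4; result (9*s^5 + 41*s^4 + 47*s^3 + 209*s^2 + 62*s - 12)/(3*s^5 + 4*s^4 + s^3 - 24*s^2 - 32*s - 8)
T(s) is the step-2 result (common factors already cancelled). Leading coefficient of the denominator: 3. Divide through by 3 for the monic polynomial.

Answer: s^5 + 4*s^4/3 + s^3/3 - 8*s^2 - 32*s/3 - 8/3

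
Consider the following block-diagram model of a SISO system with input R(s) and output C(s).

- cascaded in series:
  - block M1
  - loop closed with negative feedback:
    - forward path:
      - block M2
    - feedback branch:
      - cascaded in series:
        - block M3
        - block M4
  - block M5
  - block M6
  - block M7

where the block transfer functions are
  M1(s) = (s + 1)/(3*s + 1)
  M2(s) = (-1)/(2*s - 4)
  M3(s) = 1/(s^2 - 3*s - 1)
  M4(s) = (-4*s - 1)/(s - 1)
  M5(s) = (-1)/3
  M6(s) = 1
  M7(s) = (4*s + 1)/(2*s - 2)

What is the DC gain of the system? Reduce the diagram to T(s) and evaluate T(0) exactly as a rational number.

Step 1 - cascade M3, M4, giving (-4*s - 1)/(s^3 - 4*s^2 + 2*s + 1)
Step 2 - reduce the feedback loop with forward M2 and return (M3*M4), giving (-s^3 + 4*s^2 - 2*s - 1)/(2*s^4 - 12*s^3 + 20*s^2 - 2*s - 3)
Step 3 - cascade M1, [M2/(1+M2*(M3*M4))], M5, M6, M7, giving (4*s^4 - 7*s^3 - 18*s^2 - 8*s - 1)/(36*s^5 - 204*s^4 + 288*s^3 + 84*s^2 - 66*s - 18)
The step-3 result is T(s). Setting s = 0: T(0) = -1/(-18) = 1/18.

Therefore the answer is 1/18.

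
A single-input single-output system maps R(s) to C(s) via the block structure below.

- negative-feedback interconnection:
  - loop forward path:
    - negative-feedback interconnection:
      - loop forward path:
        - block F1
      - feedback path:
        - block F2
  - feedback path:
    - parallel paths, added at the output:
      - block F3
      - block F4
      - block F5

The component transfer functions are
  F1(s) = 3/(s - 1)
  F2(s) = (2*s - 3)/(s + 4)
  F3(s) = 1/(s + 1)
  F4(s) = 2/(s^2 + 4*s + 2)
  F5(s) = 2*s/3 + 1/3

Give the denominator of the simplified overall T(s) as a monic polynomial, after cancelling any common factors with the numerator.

Reducing step by step:

[1] close the feedback loop around F1, F2 gives (3*s + 12)/(s^2 + 9*s - 13)
[2] reduce the parallel group F3, F4, F5 gives (2*s^4 + 11*s^3 + 20*s^2 + 28*s + 14)/(3*s^3 + 15*s^2 + 18*s + 6)
[3] reduce the feedback loop with forward [F1/(1+F1*F2)] and return (F3+F4+F5) gives (s^4 + 9*s^3 + 26*s^2 + 26*s + 8)/(s^5 + 11*s^4 + 34*s^3 + 33*s^2 + 22*s + 10)
That last expression is T(s), already simplified, and its denominator is already monic.

Answer: s^5 + 11*s^4 + 34*s^3 + 33*s^2 + 22*s + 10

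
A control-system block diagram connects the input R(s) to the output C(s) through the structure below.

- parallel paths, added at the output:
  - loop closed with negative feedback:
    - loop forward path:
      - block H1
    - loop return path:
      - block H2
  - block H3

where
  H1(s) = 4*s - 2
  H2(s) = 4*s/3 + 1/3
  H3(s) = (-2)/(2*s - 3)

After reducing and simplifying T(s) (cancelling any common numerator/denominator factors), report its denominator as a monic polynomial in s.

(1) reduce the feedback loop with forward H1 and return H2, giving (12*s - 6)/(16*s^2 - 4*s + 1)
(2) combine [H1/(1+H1*H2)], H3 in parallel, giving (-8*s^2 - 40*s + 16)/(32*s^3 - 56*s^2 + 14*s - 3)
That last expression is T(s), already simplified. Scaling its denominator by 1/32 (the reciprocal of the leading coefficient) yields the monic denominator.

Answer: s^3 - 7*s^2/4 + 7*s/16 - 3/32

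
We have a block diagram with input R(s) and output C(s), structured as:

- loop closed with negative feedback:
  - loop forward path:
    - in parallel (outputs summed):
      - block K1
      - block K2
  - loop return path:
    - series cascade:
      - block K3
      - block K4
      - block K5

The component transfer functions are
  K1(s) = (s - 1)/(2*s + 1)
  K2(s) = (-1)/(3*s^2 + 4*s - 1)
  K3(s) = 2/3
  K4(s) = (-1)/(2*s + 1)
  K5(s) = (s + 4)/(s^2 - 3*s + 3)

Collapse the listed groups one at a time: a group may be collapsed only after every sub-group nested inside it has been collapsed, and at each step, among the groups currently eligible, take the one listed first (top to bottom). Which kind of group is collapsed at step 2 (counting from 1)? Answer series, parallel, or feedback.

(1) combine K1, K2 in parallel
(2) reduce the series chain K3, K4, K5
(3) collapse the loop ((K1+K2) forward, (K3*K4*K5) return)
At step 2 the group reduced is series.

Hence the answer: series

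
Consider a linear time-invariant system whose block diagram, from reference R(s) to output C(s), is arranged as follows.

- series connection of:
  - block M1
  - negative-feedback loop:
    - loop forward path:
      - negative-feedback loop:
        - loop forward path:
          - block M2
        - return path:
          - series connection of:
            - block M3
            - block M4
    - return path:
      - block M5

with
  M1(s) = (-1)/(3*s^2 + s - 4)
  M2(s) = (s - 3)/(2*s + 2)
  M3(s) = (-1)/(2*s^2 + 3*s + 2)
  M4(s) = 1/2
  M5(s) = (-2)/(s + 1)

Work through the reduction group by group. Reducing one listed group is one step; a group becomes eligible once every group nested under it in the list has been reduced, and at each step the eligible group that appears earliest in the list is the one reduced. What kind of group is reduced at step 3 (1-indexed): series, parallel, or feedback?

Step 1 - cascade M3, M4
Step 2 - apply the feedback formula to M2, (M3*M4)
Step 3 - collapse the loop ([M2/(1+M2*(M3*M4))] forward, M5 return)
Step 4 - combine M1, [[M2/(1+M2*(M3*M4))]/(1+[M2/(1+M2*(M3*M4))]*M5)] in series
At step 3 the group reduced is feedback.

Final answer: feedback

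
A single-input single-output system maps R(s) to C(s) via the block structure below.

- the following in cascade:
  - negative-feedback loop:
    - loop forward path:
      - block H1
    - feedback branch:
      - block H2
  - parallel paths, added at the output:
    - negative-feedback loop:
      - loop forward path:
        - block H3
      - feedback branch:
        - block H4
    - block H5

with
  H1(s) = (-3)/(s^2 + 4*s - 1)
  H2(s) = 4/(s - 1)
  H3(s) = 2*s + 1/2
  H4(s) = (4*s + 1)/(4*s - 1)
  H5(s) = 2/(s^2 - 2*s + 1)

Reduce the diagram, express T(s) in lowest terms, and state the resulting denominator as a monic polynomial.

First reduce the diagram to T(s).

Step 1. collapse the loop (H1 forward, H2 return); result (3 - 3*s)/(s^3 + 3*s^2 - 5*s - 11)
Step 2. reduce the feedback loop with forward H3 and return H4; result (16*s^2 - 1)/(16*s^2 + 16*s - 1)
Step 3. combine [H3/(1+H3*H4)], H5 in parallel; result (16*s^4 - 32*s^3 + 47*s^2 + 34*s - 3)/(16*s^4 - 16*s^3 - 17*s^2 + 18*s - 1)
Step 4. combine [H1/(1+H1*H2)], ([H3/(1+H3*H4)]+H5) in series; result (-48*s^4 + 96*s^3 - 141*s^2 - 102*s + 9)/(16*s^6 + 48*s^5 - 97*s^4 - 226*s^3 + 88*s^2 + 182*s - 11)
No further cancellation is possible in the step-4 result, so that is T(s). Its denominator becomes monic after dividing by the leading coefficient 16.

Answer: s^6 + 3*s^5 - 97*s^4/16 - 113*s^3/8 + 11*s^2/2 + 91*s/8 - 11/16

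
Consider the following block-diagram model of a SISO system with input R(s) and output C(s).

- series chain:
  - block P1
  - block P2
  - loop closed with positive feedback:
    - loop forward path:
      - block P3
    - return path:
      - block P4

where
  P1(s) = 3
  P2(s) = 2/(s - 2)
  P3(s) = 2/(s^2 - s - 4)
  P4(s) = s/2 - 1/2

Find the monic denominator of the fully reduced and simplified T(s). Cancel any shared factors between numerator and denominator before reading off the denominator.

Answer: s^3 - 4*s^2 + s + 6

Working:
1. reduce the feedback loop with forward P3 and return P4: 2/(s^2 - 2*s - 3)
2. multiply P1, P2, [P3/(1-P3*P4)] (series): 12/(s^3 - 4*s^2 + s + 6)
T(s) is the step-2 result (common factors already cancelled). Leading coefficient of the denominator: 1, so no rescaling is needed.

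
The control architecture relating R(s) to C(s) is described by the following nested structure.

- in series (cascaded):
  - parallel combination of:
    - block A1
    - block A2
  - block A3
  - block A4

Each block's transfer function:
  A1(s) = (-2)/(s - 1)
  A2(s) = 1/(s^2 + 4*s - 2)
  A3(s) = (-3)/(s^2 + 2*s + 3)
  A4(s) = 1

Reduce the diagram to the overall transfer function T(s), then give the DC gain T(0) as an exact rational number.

Step 1: combine A1, A2 in parallel -> (-2*s^2 - 7*s + 3)/(s^3 + 3*s^2 - 6*s + 2)
Step 2: combine (A1+A2), A3, A4 in series -> (6*s^2 + 21*s - 9)/(s^5 + 5*s^4 + 3*s^3 - s^2 - 14*s + 6)
The step-2 result is T(s). Setting s = 0: T(0) = -9/6 = -3/2.

Answer: -3/2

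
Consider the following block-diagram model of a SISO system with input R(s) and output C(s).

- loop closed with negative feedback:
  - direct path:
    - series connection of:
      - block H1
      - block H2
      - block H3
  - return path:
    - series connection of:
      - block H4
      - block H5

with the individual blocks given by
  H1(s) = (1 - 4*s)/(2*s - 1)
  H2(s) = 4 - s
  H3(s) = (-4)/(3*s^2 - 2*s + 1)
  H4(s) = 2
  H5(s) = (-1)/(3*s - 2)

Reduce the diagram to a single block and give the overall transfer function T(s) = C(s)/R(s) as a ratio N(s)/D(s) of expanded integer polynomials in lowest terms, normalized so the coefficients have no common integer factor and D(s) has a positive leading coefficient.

[1] combine H1, H2, H3 in series -> (-16*s^2 + 68*s - 16)/(6*s^3 - 7*s^2 + 4*s - 1)
[2] multiply H4, H5 (series) -> (-2)/(3*s - 2)
[3] close the feedback loop around (H1*H2*H3), (H4*H5), which is the overall transfer function T(s) = C(s)/R(s) in lowest terms

Final answer: (-48*s^3 + 236*s^2 - 184*s + 32)/(18*s^4 - 33*s^3 + 58*s^2 - 147*s + 34)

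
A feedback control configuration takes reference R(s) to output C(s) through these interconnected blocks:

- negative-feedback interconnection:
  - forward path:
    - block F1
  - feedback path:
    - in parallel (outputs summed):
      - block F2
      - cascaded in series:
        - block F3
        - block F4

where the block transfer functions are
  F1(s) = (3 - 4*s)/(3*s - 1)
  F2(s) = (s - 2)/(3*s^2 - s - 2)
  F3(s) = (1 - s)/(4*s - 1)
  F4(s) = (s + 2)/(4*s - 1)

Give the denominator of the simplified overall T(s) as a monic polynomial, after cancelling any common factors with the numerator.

(1) cascade F3, F4; result (-s^2 - s + 2)/(16*s^2 - 8*s + 1)
(2) sum the parallel branches F2, (F3*F4); result (-3*s^4 + 14*s^3 - 31*s^2 + 17*s - 6)/(48*s^4 - 40*s^3 - 21*s^2 + 15*s - 2)
(3) reduce the feedback loop with forward F1 and return (F2+(F3*F4)); result (-192*s^5 + 304*s^4 - 36*s^3 - 123*s^2 + 53*s - 6)/(156*s^5 - 233*s^4 + 143*s^3 - 95*s^2 + 54*s - 16)
T(s) is the step-3 result (common factors already cancelled). Leading coefficient of the denominator: 156. Divide through by 156 for the monic polynomial.

Final answer: s^5 - 233*s^4/156 + 11*s^3/12 - 95*s^2/156 + 9*s/26 - 4/39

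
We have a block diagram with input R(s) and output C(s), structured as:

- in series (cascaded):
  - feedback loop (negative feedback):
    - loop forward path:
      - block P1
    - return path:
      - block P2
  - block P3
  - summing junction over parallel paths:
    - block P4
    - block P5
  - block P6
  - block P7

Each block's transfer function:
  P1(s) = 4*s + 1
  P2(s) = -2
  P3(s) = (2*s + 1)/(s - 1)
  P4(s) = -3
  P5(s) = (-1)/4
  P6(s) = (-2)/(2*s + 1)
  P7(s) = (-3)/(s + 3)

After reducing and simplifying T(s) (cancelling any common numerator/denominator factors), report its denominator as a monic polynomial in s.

First reduce the diagram to T(s).

Step 1. close the feedback loop around P1, P2 -> (-4*s - 1)/(8*s + 1)
Step 2. reduce the parallel group P4, P5 -> (-13)/4
Step 3. multiply [P1/(1+P1*P2)], P3, (P4+P5), P6, P7 (series) -> (156*s + 39)/(16*s^3 + 34*s^2 - 44*s - 6)
Step 3 gives the fully reduced T(s), with no common factor left to cancel. The denominator's leading coefficient is 16, so divide each of its coefficients by 16 to get the monic form.

Answer: s^3 + 17*s^2/8 - 11*s/4 - 3/8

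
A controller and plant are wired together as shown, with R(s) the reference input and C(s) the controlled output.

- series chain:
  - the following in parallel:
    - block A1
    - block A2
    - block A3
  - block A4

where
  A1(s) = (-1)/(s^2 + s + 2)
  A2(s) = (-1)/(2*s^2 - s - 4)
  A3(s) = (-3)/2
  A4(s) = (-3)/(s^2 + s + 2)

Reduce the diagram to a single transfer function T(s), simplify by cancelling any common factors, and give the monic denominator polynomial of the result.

(1) combine A1, A2, A3 in parallel -> (-6*s^4 - 3*s^3 - 3*s^2 + 18*s + 28)/(4*s^4 + 2*s^3 - 2*s^2 - 12*s - 16)
(2) cascade (A1+A2+A3), A4 -> (18*s^4 + 9*s^3 + 9*s^2 - 54*s - 84)/(4*s^6 + 6*s^5 + 8*s^4 - 10*s^3 - 32*s^2 - 40*s - 32)
No further cancellation is possible in the step-2 result, so that is T(s). Its denominator becomes monic after dividing by the leading coefficient 4.

Answer: s^6 + 3*s^5/2 + 2*s^4 - 5*s^3/2 - 8*s^2 - 10*s - 8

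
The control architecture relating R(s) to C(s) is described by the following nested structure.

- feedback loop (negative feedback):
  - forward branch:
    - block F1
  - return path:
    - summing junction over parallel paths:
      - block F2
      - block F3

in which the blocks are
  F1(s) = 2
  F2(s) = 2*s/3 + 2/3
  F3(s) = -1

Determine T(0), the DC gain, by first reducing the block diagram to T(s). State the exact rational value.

[1] parallel reduction of F2, F3: 2*s/3 - 1/3
[2] reduce the feedback loop with forward F1 and return (F2+F3): 6/(4*s + 1)
The step-2 result is T(s). Setting s = 0: T(0) = 6/1 = 6.

Hence the answer: 6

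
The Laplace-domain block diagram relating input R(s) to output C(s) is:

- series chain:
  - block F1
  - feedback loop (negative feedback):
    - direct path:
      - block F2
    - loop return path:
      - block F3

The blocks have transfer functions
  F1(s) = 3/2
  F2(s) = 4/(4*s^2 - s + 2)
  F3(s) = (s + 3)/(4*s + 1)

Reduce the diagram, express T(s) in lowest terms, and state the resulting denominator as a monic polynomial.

The answer is s^3 + 11*s/16 + 7/8.

Reasoning:
[1] reduce the feedback loop with forward F2 and return F3; result (16*s + 4)/(16*s^3 + 11*s + 14)
[2] reduce the series chain F1, [F2/(1+F2*F3)]; result (24*s + 6)/(16*s^3 + 11*s + 14)
T(s) is the step-2 result (common factors already cancelled). Leading coefficient of the denominator: 16. Divide through by 16 for the monic polynomial.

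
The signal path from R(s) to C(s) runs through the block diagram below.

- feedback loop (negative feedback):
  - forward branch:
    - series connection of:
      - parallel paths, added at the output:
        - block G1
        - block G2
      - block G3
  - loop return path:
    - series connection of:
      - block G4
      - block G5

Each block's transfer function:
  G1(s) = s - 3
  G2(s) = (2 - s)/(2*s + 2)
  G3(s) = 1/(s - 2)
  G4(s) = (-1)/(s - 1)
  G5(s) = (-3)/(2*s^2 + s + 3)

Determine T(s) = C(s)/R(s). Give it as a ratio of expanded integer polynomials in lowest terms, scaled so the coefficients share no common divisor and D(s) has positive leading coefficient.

Reducing step by step:

[1] sum the parallel branches G1, G2: (2*s^2 - 5*s - 4)/(2*s + 2)
[2] reduce the series chain (G1+G2), G3: (2*s^2 - 5*s - 4)/(2*s^2 - 2*s - 4)
[3] multiply G4, G5 (series): 3/(2*s^3 - s^2 + 2*s - 3)
[4] apply the feedback formula to ((G1+G2)*G3), (G4*G5), which is the overall transfer function T(s) = C(s)/R(s) in lowest terms

Answer: (4*s^5 - 12*s^4 + s^3 - 12*s^2 + 7*s + 12)/(4*s^5 - 6*s^4 - 2*s^3 - 17*s)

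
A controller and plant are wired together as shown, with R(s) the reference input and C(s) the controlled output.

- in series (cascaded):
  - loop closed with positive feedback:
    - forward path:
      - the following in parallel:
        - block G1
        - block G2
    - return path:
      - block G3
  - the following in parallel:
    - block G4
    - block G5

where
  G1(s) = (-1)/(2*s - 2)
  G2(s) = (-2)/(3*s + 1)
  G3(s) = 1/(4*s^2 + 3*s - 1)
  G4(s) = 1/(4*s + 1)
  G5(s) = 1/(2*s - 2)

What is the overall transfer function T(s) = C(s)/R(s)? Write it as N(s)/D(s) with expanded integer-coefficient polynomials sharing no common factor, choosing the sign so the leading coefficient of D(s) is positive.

First reduce the diagram to T(s).

[1] add G1, G2 (parallel) gives (3 - 7*s)/(6*s^2 - 4*s - 2)
[2] close the feedback loop around (G1+G2), G3 gives (-28*s^3 - 9*s^2 + 16*s - 3)/(24*s^4 + 2*s^3 - 26*s^2 + 5*s - 1)
[3] parallel reduction of G4, G5 gives (6*s - 1)/(8*s^2 - 6*s - 2)
[4] reduce the series chain [(G1+G2)/(1-(G1+G2)*G3)], (G4+G5), which is the overall transfer function T(s) = C(s)/R(s) in lowest terms

Answer: (-168*s^4 - 26*s^3 + 105*s^2 - 34*s + 3)/(192*s^6 - 128*s^5 - 268*s^4 + 192*s^3 + 14*s^2 - 4*s + 2)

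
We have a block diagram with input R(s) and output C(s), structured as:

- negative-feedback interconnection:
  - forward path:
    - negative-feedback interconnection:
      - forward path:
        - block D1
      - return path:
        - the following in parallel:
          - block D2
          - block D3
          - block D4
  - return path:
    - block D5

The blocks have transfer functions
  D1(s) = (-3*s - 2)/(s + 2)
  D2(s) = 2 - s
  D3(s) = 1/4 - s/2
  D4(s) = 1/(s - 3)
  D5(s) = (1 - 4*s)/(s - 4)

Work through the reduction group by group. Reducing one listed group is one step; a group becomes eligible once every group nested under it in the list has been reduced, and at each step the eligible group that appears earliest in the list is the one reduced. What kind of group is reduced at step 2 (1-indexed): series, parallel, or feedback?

The answer is feedback.

Reasoning:
Step 1 - reduce the parallel group D2, D3, D4
Step 2 - apply the feedback formula to D1, (D2+D3+D4)
Step 3 - close the feedback loop around [D1/(1+D1*(D2+D3+D4))], D5
At step 2 the group reduced is feedback.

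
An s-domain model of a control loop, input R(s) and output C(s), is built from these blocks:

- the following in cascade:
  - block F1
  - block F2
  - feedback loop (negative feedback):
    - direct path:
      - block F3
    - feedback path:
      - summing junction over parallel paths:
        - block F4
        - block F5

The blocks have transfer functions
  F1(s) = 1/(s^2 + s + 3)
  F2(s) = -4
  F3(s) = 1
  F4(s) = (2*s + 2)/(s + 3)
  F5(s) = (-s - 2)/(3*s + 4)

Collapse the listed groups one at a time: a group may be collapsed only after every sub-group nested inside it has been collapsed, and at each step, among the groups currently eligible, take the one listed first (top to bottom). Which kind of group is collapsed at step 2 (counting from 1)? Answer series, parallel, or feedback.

[1] combine F4, F5 in parallel
[2] close the feedback loop around F3, (F4+F5)
[3] cascade F1, F2, [F3/(1+F3*(F4+F5))]
Step 2 collapses a feedback group.

Hence the answer: feedback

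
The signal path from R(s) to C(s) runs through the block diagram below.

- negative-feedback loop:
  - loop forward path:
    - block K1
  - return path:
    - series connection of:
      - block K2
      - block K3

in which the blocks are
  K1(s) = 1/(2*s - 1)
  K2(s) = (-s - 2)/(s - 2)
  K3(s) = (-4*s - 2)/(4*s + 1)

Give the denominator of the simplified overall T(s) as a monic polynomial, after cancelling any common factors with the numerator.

Step 1: series reduction of K2, K3: (4*s^2 + 10*s + 4)/(4*s^2 - 7*s - 2)
Step 2: apply the feedback formula to K1, (K2*K3): (4*s^2 - 7*s - 2)/(8*s^3 - 14*s^2 + 13*s + 6)
T(s) is the step-2 result (common factors already cancelled). Leading coefficient of the denominator: 8. Divide through by 8 for the monic polynomial.

Therefore the answer is s^3 - 7*s^2/4 + 13*s/8 + 3/4.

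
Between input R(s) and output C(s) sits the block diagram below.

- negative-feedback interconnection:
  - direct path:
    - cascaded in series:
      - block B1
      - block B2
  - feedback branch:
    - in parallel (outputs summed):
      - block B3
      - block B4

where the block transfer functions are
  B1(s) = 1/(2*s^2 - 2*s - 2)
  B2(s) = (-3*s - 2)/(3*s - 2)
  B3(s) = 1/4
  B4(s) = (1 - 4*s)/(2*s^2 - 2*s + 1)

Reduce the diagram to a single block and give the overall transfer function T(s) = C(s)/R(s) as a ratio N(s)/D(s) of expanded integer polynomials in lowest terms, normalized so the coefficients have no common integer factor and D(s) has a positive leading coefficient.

Answer: (-24*s^3 + 8*s^2 + 4*s - 8)/(48*s^5 - 128*s^4 + 82*s^3 + 58*s^2 - 19*s + 6)

Working:
Step 1: multiply B1, B2 (series) = (-3*s - 2)/(6*s^3 - 10*s^2 - 2*s + 4)
Step 2: sum the parallel branches B3, B4 = (2*s^2 - 18*s + 5)/(8*s^2 - 8*s + 4)
Step 3: collapse the loop ((B1*B2) forward, (B3+B4) return) - this is the overall T(s), already in the required normalized form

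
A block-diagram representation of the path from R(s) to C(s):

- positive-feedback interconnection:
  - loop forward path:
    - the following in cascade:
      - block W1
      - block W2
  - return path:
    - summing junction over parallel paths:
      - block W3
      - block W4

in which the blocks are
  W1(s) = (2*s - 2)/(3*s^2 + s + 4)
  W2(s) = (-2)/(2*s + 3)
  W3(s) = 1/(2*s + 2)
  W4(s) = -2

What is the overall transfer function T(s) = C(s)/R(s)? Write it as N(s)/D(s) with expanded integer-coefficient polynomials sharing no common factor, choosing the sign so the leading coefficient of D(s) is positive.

The answer is (4 - 4*s^2)/(6*s^4 + 17*s^3 + 14*s^2 + 25*s + 18).

Reasoning:
[1] combine W1, W2 in series; result (4 - 4*s)/(6*s^3 + 11*s^2 + 11*s + 12)
[2] sum the parallel branches W3, W4; result (-4*s - 3)/(2*s + 2)
[3] close the feedback loop around (W1*W2), (W3+W4): this yields T(s), and no further normalization is needed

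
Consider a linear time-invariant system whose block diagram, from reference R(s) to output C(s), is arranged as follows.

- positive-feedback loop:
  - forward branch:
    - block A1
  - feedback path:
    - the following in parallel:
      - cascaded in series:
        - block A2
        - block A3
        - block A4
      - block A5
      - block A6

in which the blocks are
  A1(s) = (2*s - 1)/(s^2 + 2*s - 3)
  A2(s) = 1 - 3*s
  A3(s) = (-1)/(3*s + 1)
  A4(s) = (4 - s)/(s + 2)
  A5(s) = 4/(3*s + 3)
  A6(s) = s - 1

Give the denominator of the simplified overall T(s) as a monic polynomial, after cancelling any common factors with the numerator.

Reducing step by step:

Step 1 - multiply A2, A3, A4 (series); result (-3*s^2 + 13*s - 4)/(3*s^2 + 7*s + 2)
Step 2 - parallel reduction of (A2*A3*A4), A5, A6; result (9*s^4 + 12*s^3 + 39*s^2 + 34*s - 10)/(9*s^3 + 30*s^2 + 27*s + 6)
Step 3 - feedback reduction of A1, ((A2*A3*A4)+A5+A6); result (-18*s^4 - 51*s^3 - 24*s^2 + 15*s + 6)/(9*s^5 - 33*s^4 + 6*s^3 + 59*s^2 + 15*s + 28)
T(s) is the step-3 result (common factors already cancelled). Leading coefficient of the denominator: 9. Divide through by 9 for the monic polynomial.

Answer: s^5 - 11*s^4/3 + 2*s^3/3 + 59*s^2/9 + 5*s/3 + 28/9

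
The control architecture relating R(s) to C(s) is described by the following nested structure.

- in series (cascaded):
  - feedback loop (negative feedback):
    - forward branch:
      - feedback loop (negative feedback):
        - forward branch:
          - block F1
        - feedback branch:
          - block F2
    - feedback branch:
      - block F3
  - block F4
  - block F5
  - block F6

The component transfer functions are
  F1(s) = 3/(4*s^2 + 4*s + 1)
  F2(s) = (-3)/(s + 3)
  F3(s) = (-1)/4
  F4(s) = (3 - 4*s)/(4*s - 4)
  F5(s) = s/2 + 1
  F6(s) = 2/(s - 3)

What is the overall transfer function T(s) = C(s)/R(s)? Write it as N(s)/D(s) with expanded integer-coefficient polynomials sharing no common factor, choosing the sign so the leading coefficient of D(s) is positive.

First reduce the diagram to T(s).

1. feedback reduction of F1, F2, giving (3*s + 9)/(4*s^3 + 16*s^2 + 13*s - 6)
2. collapse the loop ([F1/(1+F1*F2)] forward, F3 return), giving (12*s + 36)/(16*s^3 + 64*s^2 + 49*s - 33)
3. cascade [[F1/(1+F1*F2)]/(1+[F1/(1+F1*F2)]*F3)], F4, F5, F6; the result is T(s) itself (integer coefficients, no common factor, positive leading denominator coefficient)

Answer: (-12*s^3 - 51*s^2 - 27*s + 54)/(16*s^5 - 159*s^3 - 37*s^2 + 279*s - 99)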